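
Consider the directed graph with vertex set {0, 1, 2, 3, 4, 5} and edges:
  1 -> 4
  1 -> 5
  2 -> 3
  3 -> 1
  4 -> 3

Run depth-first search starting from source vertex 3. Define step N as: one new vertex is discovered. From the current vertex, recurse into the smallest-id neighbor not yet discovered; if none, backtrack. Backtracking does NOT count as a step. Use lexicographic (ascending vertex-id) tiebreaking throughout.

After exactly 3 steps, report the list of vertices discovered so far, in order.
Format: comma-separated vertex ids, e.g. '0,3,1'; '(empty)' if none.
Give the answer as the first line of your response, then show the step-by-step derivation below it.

3,1,4

step 1: discover 3; path=3; order=3
step 2: discover 1; path=3>1; order=3,1
step 3: discover 4; path=3>1>4; order=3,1,4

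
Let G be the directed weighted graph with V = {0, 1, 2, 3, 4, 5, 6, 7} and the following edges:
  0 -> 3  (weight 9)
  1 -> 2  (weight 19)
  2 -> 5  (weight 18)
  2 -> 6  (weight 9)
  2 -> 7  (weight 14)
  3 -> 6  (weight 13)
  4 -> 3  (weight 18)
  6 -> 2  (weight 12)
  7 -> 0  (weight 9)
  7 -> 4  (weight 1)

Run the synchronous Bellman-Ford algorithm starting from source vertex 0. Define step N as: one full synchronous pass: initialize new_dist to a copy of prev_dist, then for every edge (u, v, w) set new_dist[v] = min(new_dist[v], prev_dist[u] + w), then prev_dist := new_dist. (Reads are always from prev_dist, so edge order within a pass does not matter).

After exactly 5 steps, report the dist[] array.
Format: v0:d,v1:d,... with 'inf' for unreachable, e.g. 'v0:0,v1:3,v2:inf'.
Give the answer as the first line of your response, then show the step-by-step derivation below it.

v0:0,v1:inf,v2:34,v3:9,v4:49,v5:52,v6:22,v7:48

step 1: dist = v0:0,v1:inf,v2:inf,v3:9,v4:inf,v5:inf,v6:inf,v7:inf
step 2: dist = v0:0,v1:inf,v2:inf,v3:9,v4:inf,v5:inf,v6:22,v7:inf
step 3: dist = v0:0,v1:inf,v2:34,v3:9,v4:inf,v5:inf,v6:22,v7:inf
step 4: dist = v0:0,v1:inf,v2:34,v3:9,v4:inf,v5:52,v6:22,v7:48
step 5: dist = v0:0,v1:inf,v2:34,v3:9,v4:49,v5:52,v6:22,v7:48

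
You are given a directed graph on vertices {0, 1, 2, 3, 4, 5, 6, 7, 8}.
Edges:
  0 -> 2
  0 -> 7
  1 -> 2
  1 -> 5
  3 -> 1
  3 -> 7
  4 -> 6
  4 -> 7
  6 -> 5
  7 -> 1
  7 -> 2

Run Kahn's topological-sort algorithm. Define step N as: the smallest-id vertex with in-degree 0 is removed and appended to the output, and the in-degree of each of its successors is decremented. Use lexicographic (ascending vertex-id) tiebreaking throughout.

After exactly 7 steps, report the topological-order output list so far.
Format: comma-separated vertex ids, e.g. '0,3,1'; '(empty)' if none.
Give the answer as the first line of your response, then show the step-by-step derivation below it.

0,3,4,6,7,1,2

step 1: output 0; order=[0]; indeg=(0,2,2,0,0,2,1,2,0)
step 2: output 3; order=[0,3]; indeg=(0,1,2,0,0,2,1,1,0)
step 3: output 4; order=[0,3,4]; indeg=(0,1,2,0,0,2,0,0,0)
step 4: output 6; order=[0,3,4,6]; indeg=(0,1,2,0,0,1,0,0,0)
step 5: output 7; order=[0,3,4,6,7]; indeg=(0,0,1,0,0,1,0,0,0)
step 6: output 1; order=[0,3,4,6,7,1]; indeg=(0,0,0,0,0,0,0,0,0)
step 7: output 2; order=[0,3,4,6,7,1,2]; indeg=(0,0,0,0,0,0,0,0,0)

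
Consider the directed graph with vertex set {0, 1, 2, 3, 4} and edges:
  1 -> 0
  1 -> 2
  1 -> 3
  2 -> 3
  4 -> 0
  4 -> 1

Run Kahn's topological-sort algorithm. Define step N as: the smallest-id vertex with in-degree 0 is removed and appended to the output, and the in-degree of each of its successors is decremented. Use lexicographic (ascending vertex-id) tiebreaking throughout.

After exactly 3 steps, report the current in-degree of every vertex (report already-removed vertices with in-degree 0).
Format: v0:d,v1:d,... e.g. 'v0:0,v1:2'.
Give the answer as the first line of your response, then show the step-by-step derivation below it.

v0:0,v1:0,v2:0,v3:1,v4:0

step 1: output 4; order=[4]; indeg=(1,0,1,2,0)
step 2: output 1; order=[4,1]; indeg=(0,0,0,1,0)
step 3: output 0; order=[4,1,0]; indeg=(0,0,0,1,0)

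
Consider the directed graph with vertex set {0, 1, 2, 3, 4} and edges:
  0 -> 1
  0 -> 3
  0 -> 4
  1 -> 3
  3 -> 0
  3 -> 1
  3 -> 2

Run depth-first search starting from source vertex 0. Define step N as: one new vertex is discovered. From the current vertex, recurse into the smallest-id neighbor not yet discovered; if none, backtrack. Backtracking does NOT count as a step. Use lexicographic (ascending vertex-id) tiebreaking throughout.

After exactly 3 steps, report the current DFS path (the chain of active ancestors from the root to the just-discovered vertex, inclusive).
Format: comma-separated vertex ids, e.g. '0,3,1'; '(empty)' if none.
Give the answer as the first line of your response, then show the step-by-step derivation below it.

0,1,3

step 1: discover 0; path=0; order=0
step 2: discover 1; path=0>1; order=0,1
step 3: discover 3; path=0>1>3; order=0,1,3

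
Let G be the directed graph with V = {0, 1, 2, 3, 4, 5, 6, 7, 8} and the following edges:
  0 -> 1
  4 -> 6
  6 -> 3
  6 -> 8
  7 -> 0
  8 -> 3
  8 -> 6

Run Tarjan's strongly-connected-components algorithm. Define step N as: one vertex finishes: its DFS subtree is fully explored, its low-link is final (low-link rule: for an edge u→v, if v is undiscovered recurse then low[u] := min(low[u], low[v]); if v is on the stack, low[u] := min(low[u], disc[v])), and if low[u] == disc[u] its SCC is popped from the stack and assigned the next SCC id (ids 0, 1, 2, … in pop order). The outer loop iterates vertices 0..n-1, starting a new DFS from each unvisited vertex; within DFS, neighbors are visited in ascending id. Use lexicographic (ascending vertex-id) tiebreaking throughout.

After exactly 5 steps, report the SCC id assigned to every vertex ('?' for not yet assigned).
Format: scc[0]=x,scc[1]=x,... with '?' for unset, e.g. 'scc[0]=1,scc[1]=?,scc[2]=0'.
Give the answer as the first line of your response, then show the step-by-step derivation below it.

scc[0]=1,scc[1]=0,scc[2]=2,scc[3]=3,scc[4]=?,scc[5]=?,scc[6]=?,scc[7]=?,scc[8]=?

step 1: low=(low[0]=0,low[1]=1,low[2]=?,low[3]=?,low[4]=?,low[5]=?,low[6]=?,low[7]=?,low[8]=?); scc=(scc[0]=?,scc[1]=0,scc[2]=?,scc[3]=?,scc[4]=?,scc[5]=?,scc[6]=?,scc[7]=?,scc[8]=?)
step 2: low=(low[0]=0,low[1]=1,low[2]=?,low[3]=?,low[4]=?,low[5]=?,low[6]=?,low[7]=?,low[8]=?); scc=(scc[0]=1,scc[1]=0,scc[2]=?,scc[3]=?,scc[4]=?,scc[5]=?,scc[6]=?,scc[7]=?,scc[8]=?)
step 3: low=(low[0]=0,low[1]=1,low[2]=2,low[3]=?,low[4]=?,low[5]=?,low[6]=?,low[7]=?,low[8]=?); scc=(scc[0]=1,scc[1]=0,scc[2]=2,scc[3]=?,scc[4]=?,scc[5]=?,scc[6]=?,scc[7]=?,scc[8]=?)
step 4: low=(low[0]=0,low[1]=1,low[2]=2,low[3]=3,low[4]=?,low[5]=?,low[6]=?,low[7]=?,low[8]=?); scc=(scc[0]=1,scc[1]=0,scc[2]=2,scc[3]=3,scc[4]=?,scc[5]=?,scc[6]=?,scc[7]=?,scc[8]=?)
step 5: low=(low[0]=0,low[1]=1,low[2]=2,low[3]=3,low[4]=4,low[5]=?,low[6]=5,low[7]=?,low[8]=5); scc=(scc[0]=1,scc[1]=0,scc[2]=2,scc[3]=3,scc[4]=?,scc[5]=?,scc[6]=?,scc[7]=?,scc[8]=?)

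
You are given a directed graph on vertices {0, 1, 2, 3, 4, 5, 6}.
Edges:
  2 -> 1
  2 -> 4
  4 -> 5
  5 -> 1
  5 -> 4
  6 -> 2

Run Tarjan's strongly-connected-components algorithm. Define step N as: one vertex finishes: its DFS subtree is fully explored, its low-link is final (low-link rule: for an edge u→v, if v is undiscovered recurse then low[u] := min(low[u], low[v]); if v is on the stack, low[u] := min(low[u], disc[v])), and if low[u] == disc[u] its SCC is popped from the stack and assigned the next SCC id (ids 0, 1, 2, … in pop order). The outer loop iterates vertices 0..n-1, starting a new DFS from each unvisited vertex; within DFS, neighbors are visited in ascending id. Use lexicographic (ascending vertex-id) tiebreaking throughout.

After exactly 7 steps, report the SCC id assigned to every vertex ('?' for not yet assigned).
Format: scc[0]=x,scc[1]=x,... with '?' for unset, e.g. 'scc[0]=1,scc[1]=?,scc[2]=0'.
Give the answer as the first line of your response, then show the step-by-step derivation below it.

scc[0]=0,scc[1]=1,scc[2]=3,scc[3]=4,scc[4]=2,scc[5]=2,scc[6]=5

step 1: low=(low[0]=0,low[1]=?,low[2]=?,low[3]=?,low[4]=?,low[5]=?,low[6]=?); scc=(scc[0]=0,scc[1]=?,scc[2]=?,scc[3]=?,scc[4]=?,scc[5]=?,scc[6]=?)
step 2: low=(low[0]=0,low[1]=1,low[2]=?,low[3]=?,low[4]=?,low[5]=?,low[6]=?); scc=(scc[0]=0,scc[1]=1,scc[2]=?,scc[3]=?,scc[4]=?,scc[5]=?,scc[6]=?)
step 3: low=(low[0]=0,low[1]=1,low[2]=2,low[3]=?,low[4]=3,low[5]=3,low[6]=?); scc=(scc[0]=0,scc[1]=1,scc[2]=?,scc[3]=?,scc[4]=?,scc[5]=?,scc[6]=?)
step 4: low=(low[0]=0,low[1]=1,low[2]=2,low[3]=?,low[4]=3,low[5]=3,low[6]=?); scc=(scc[0]=0,scc[1]=1,scc[2]=?,scc[3]=?,scc[4]=2,scc[5]=2,scc[6]=?)
step 5: low=(low[0]=0,low[1]=1,low[2]=2,low[3]=?,low[4]=3,low[5]=3,low[6]=?); scc=(scc[0]=0,scc[1]=1,scc[2]=3,scc[3]=?,scc[4]=2,scc[5]=2,scc[6]=?)
step 6: low=(low[0]=0,low[1]=1,low[2]=2,low[3]=5,low[4]=3,low[5]=3,low[6]=?); scc=(scc[0]=0,scc[1]=1,scc[2]=3,scc[3]=4,scc[4]=2,scc[5]=2,scc[6]=?)
step 7: low=(low[0]=0,low[1]=1,low[2]=2,low[3]=5,low[4]=3,low[5]=3,low[6]=6); scc=(scc[0]=0,scc[1]=1,scc[2]=3,scc[3]=4,scc[4]=2,scc[5]=2,scc[6]=5)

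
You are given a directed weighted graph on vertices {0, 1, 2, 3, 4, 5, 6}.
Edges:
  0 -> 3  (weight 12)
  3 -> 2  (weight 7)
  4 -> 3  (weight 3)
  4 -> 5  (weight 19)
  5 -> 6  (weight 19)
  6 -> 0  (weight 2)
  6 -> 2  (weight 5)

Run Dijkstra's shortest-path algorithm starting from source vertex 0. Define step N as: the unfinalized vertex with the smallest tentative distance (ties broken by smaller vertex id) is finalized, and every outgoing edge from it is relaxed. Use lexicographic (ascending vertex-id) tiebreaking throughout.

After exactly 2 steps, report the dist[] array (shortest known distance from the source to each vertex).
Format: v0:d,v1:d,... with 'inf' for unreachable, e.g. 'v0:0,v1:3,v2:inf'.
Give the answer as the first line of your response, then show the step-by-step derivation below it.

v0:0,v1:inf,v2:19,v3:12,v4:inf,v5:inf,v6:inf

step 1: dist = v0:0,v1:inf,v2:inf,v3:12,v4:inf,v5:inf,v6:inf
step 2: dist = v0:0,v1:inf,v2:19,v3:12,v4:inf,v5:inf,v6:inf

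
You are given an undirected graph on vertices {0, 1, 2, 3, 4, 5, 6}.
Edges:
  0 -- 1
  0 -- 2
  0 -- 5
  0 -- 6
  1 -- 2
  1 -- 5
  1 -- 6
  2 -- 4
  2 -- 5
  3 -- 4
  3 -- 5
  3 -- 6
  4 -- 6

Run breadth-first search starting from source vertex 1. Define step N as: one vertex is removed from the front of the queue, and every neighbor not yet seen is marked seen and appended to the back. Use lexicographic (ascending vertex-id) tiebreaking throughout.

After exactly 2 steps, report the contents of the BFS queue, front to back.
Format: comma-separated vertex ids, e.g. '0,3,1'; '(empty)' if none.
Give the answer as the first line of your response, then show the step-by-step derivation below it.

2,5,6

step 1: dequeue 1; queue=[0,2,5,6]; order=1
step 2: dequeue 0; queue=[2,5,6]; order=1,0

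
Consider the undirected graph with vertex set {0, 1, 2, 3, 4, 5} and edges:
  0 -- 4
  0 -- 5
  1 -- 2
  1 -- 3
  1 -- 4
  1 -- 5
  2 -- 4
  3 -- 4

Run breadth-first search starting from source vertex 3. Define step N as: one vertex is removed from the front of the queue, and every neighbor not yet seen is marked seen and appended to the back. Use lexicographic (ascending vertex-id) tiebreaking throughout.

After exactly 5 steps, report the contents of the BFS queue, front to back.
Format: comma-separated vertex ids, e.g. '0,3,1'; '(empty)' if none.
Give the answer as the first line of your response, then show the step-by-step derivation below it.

0

step 1: dequeue 3; queue=[1,4]; order=3
step 2: dequeue 1; queue=[4,2,5]; order=3,1
step 3: dequeue 4; queue=[2,5,0]; order=3,1,4
step 4: dequeue 2; queue=[5,0]; order=3,1,4,2
step 5: dequeue 5; queue=[0]; order=3,1,4,2,5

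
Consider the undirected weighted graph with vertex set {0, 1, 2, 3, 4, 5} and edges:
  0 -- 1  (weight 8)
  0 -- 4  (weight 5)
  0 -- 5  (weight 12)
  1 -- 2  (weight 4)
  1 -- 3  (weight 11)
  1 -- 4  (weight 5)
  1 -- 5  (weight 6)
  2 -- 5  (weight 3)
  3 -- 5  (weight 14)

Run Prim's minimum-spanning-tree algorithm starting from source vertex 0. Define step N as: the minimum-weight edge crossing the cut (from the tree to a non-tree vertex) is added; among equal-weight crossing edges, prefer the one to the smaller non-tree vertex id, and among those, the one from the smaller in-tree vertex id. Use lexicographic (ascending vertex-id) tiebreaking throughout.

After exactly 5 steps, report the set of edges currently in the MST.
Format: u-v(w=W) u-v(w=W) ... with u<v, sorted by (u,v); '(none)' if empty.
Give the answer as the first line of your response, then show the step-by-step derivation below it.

0-4(w=5) 1-2(w=4) 1-3(w=11) 1-4(w=5) 2-5(w=3)

step 1: add edge 0-4 (w=5); MST = {0-4(w=5)}
step 2: add edge 1-4 (w=5); MST = {0-4(w=5) 1-4(w=5)}
step 3: add edge 1-2 (w=4); MST = {0-4(w=5) 1-2(w=4) 1-4(w=5)}
step 4: add edge 2-5 (w=3); MST = {0-4(w=5) 1-2(w=4) 1-4(w=5) 2-5(w=3)}
step 5: add edge 1-3 (w=11); MST = {0-4(w=5) 1-2(w=4) 1-3(w=11) 1-4(w=5) 2-5(w=3)}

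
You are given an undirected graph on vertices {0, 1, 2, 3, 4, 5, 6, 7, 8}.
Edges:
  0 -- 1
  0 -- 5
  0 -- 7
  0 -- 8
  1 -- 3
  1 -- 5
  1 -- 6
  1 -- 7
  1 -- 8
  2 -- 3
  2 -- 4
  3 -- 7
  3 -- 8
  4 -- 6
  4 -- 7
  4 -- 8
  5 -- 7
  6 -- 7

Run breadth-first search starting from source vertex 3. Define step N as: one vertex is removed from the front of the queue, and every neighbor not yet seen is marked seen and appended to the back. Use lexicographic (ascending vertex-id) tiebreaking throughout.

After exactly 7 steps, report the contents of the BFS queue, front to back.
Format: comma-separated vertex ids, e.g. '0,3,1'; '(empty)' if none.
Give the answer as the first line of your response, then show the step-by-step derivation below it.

6,4

step 1: dequeue 3; queue=[1,2,7,8]; order=3
step 2: dequeue 1; queue=[2,7,8,0,5,6]; order=3,1
step 3: dequeue 2; queue=[7,8,0,5,6,4]; order=3,1,2
step 4: dequeue 7; queue=[8,0,5,6,4]; order=3,1,2,7
step 5: dequeue 8; queue=[0,5,6,4]; order=3,1,2,7,8
step 6: dequeue 0; queue=[5,6,4]; order=3,1,2,7,8,0
step 7: dequeue 5; queue=[6,4]; order=3,1,2,7,8,0,5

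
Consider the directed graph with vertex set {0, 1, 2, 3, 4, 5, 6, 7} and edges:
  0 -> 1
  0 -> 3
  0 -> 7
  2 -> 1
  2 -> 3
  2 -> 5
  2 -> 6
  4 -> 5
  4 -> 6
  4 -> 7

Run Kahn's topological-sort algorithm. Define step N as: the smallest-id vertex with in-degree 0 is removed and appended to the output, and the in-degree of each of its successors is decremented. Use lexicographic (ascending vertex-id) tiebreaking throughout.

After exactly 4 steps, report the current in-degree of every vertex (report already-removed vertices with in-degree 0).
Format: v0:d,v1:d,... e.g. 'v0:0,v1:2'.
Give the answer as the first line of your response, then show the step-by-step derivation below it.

v0:0,v1:0,v2:0,v3:0,v4:0,v5:1,v6:1,v7:1

step 1: output 0; order=[0]; indeg=(0,1,0,1,0,2,2,1)
step 2: output 2; order=[0,2]; indeg=(0,0,0,0,0,1,1,1)
step 3: output 1; order=[0,2,1]; indeg=(0,0,0,0,0,1,1,1)
step 4: output 3; order=[0,2,1,3]; indeg=(0,0,0,0,0,1,1,1)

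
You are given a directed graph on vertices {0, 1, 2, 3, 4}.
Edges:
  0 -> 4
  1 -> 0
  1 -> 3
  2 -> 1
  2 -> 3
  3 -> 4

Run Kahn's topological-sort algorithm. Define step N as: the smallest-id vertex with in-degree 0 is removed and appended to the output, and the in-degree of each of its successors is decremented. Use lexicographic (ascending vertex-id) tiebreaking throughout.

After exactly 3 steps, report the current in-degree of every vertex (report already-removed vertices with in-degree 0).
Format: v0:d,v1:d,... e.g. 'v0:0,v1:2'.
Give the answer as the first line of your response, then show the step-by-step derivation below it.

v0:0,v1:0,v2:0,v3:0,v4:1

step 1: output 2; order=[2]; indeg=(1,0,0,1,2)
step 2: output 1; order=[2,1]; indeg=(0,0,0,0,2)
step 3: output 0; order=[2,1,0]; indeg=(0,0,0,0,1)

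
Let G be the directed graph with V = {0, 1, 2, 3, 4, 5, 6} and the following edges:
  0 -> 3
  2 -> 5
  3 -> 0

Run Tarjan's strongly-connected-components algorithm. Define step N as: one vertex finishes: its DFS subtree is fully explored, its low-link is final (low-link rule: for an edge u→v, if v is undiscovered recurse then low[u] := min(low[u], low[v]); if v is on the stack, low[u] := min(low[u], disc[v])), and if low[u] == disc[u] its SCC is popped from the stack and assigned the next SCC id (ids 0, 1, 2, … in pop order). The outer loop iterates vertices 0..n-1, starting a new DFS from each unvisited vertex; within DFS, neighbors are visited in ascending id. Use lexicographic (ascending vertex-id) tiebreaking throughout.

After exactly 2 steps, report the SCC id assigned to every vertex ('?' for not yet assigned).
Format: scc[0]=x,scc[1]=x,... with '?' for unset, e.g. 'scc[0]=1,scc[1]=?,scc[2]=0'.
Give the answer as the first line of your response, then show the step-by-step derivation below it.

scc[0]=0,scc[1]=?,scc[2]=?,scc[3]=0,scc[4]=?,scc[5]=?,scc[6]=?

step 1: low=(low[0]=0,low[1]=?,low[2]=?,low[3]=0,low[4]=?,low[5]=?,low[6]=?); scc=(scc[0]=?,scc[1]=?,scc[2]=?,scc[3]=?,scc[4]=?,scc[5]=?,scc[6]=?)
step 2: low=(low[0]=0,low[1]=?,low[2]=?,low[3]=0,low[4]=?,low[5]=?,low[6]=?); scc=(scc[0]=0,scc[1]=?,scc[2]=?,scc[3]=0,scc[4]=?,scc[5]=?,scc[6]=?)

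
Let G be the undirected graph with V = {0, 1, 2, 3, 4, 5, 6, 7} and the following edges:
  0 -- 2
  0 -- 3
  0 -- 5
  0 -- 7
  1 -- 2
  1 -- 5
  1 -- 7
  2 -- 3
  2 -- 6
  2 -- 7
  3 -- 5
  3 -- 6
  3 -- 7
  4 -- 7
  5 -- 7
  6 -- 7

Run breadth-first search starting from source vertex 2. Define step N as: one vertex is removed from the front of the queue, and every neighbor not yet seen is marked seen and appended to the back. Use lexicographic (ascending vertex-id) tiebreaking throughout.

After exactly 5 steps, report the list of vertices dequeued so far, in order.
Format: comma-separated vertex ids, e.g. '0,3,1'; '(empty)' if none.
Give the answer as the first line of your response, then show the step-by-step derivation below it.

2,0,1,3,6

step 1: dequeue 2; queue=[0,1,3,6,7]; order=2
step 2: dequeue 0; queue=[1,3,6,7,5]; order=2,0
step 3: dequeue 1; queue=[3,6,7,5]; order=2,0,1
step 4: dequeue 3; queue=[6,7,5]; order=2,0,1,3
step 5: dequeue 6; queue=[7,5]; order=2,0,1,3,6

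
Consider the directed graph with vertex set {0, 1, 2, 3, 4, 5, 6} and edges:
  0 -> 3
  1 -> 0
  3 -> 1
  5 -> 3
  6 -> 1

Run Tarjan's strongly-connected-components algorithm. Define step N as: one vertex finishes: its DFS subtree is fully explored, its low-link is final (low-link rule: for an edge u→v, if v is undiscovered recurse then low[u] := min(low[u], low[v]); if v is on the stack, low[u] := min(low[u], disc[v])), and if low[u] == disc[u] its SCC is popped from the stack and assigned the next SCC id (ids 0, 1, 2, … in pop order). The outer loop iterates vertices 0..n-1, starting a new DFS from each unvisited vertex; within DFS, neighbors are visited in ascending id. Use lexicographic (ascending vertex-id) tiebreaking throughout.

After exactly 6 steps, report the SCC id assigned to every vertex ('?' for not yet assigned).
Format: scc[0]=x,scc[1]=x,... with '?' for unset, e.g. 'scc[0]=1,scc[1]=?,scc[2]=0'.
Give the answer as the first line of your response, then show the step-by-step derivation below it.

scc[0]=0,scc[1]=0,scc[2]=1,scc[3]=0,scc[4]=2,scc[5]=3,scc[6]=?

step 1: low=(low[0]=0,low[1]=0,low[2]=?,low[3]=1,low[4]=?,low[5]=?,low[6]=?); scc=(scc[0]=?,scc[1]=?,scc[2]=?,scc[3]=?,scc[4]=?,scc[5]=?,scc[6]=?)
step 2: low=(low[0]=0,low[1]=0,low[2]=?,low[3]=0,low[4]=?,low[5]=?,low[6]=?); scc=(scc[0]=?,scc[1]=?,scc[2]=?,scc[3]=?,scc[4]=?,scc[5]=?,scc[6]=?)
step 3: low=(low[0]=0,low[1]=0,low[2]=?,low[3]=0,low[4]=?,low[5]=?,low[6]=?); scc=(scc[0]=0,scc[1]=0,scc[2]=?,scc[3]=0,scc[4]=?,scc[5]=?,scc[6]=?)
step 4: low=(low[0]=0,low[1]=0,low[2]=3,low[3]=0,low[4]=?,low[5]=?,low[6]=?); scc=(scc[0]=0,scc[1]=0,scc[2]=1,scc[3]=0,scc[4]=?,scc[5]=?,scc[6]=?)
step 5: low=(low[0]=0,low[1]=0,low[2]=3,low[3]=0,low[4]=4,low[5]=?,low[6]=?); scc=(scc[0]=0,scc[1]=0,scc[2]=1,scc[3]=0,scc[4]=2,scc[5]=?,scc[6]=?)
step 6: low=(low[0]=0,low[1]=0,low[2]=3,low[3]=0,low[4]=4,low[5]=5,low[6]=?); scc=(scc[0]=0,scc[1]=0,scc[2]=1,scc[3]=0,scc[4]=2,scc[5]=3,scc[6]=?)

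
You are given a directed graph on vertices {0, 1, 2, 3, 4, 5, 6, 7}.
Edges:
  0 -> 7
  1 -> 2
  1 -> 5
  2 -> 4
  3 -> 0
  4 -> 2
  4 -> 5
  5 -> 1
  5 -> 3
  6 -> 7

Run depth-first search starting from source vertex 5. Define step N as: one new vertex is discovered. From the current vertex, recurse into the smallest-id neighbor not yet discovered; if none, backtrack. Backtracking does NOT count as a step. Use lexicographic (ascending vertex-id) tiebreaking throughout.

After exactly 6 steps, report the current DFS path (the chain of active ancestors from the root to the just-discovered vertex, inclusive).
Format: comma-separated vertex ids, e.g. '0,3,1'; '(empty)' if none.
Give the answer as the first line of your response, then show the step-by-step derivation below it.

5,3,0

step 1: discover 5; path=5; order=5
step 2: discover 1; path=5>1; order=5,1
step 3: discover 2; path=5>1>2; order=5,1,2
step 4: discover 4; path=5>1>2>4; order=5,1,2,4
step 5: discover 3; path=5>3; order=5,1,2,4,3
step 6: discover 0; path=5>3>0; order=5,1,2,4,3,0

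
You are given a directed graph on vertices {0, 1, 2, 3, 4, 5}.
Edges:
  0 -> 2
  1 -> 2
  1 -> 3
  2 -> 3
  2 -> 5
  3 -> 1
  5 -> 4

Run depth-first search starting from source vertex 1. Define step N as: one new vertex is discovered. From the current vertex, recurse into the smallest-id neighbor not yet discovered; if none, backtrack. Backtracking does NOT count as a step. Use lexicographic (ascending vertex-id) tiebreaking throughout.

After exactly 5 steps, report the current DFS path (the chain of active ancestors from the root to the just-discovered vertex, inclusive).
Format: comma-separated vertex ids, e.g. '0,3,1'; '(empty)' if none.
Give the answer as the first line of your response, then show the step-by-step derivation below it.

1,2,5,4

step 1: discover 1; path=1; order=1
step 2: discover 2; path=1>2; order=1,2
step 3: discover 3; path=1>2>3; order=1,2,3
step 4: discover 5; path=1>2>5; order=1,2,3,5
step 5: discover 4; path=1>2>5>4; order=1,2,3,5,4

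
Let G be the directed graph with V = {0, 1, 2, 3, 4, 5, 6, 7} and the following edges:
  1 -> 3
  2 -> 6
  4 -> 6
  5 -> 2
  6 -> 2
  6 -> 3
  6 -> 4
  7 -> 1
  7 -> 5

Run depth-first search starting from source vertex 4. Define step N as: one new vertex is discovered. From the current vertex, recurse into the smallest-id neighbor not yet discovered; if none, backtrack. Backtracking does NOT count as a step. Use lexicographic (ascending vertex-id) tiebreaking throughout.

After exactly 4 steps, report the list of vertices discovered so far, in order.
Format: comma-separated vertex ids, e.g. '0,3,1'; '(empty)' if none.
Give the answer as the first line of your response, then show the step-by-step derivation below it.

4,6,2,3

step 1: discover 4; path=4; order=4
step 2: discover 6; path=4>6; order=4,6
step 3: discover 2; path=4>6>2; order=4,6,2
step 4: discover 3; path=4>6>3; order=4,6,2,3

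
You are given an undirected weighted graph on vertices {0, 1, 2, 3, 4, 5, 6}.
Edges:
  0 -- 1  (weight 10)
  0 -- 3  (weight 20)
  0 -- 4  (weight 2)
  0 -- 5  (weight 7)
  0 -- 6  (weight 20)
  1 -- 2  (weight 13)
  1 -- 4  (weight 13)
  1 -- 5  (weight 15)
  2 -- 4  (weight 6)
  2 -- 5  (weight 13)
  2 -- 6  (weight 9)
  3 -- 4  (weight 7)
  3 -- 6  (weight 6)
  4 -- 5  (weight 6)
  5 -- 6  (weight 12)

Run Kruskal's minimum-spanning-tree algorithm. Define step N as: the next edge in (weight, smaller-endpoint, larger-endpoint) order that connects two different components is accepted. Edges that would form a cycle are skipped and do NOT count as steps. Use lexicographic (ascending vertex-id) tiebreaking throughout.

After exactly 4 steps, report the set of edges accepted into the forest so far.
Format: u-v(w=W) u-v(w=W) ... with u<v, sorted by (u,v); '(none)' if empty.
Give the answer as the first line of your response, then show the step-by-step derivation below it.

0-4(w=2) 2-4(w=6) 3-6(w=6) 4-5(w=6)

step 1: add edge 0-4 (w=2); MST = {0-4(w=2)}
step 2: add edge 2-4 (w=6); MST = {0-4(w=2) 2-4(w=6)}
step 3: add edge 3-6 (w=6); MST = {0-4(w=2) 2-4(w=6) 3-6(w=6)}
step 4: add edge 4-5 (w=6); MST = {0-4(w=2) 2-4(w=6) 3-6(w=6) 4-5(w=6)}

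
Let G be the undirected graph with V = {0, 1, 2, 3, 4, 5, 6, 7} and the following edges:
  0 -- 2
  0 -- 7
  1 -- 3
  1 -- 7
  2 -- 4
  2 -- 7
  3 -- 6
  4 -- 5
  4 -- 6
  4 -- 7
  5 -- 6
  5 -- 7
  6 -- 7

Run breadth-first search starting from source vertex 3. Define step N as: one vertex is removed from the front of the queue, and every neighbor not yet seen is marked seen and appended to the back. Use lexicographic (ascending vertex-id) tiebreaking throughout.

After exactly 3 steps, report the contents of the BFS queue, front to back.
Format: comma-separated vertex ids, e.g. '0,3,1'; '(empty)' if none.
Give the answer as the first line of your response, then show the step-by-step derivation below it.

7,4,5

step 1: dequeue 3; queue=[1,6]; order=3
step 2: dequeue 1; queue=[6,7]; order=3,1
step 3: dequeue 6; queue=[7,4,5]; order=3,1,6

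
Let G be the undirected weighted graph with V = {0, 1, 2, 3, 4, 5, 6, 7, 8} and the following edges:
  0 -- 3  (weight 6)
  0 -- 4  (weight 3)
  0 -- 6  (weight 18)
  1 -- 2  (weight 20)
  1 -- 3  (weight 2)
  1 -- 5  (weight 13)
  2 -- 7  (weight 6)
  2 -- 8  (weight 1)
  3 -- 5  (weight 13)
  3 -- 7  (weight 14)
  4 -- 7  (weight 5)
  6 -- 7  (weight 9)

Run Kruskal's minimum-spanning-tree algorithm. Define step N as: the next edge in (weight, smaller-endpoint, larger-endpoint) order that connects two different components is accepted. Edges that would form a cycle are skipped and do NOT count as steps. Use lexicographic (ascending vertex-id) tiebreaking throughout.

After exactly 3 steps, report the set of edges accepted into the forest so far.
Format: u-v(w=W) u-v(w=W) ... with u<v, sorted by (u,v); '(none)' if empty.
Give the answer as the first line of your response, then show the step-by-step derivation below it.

0-4(w=3) 1-3(w=2) 2-8(w=1)

step 1: add edge 2-8 (w=1); MST = {2-8(w=1)}
step 2: add edge 1-3 (w=2); MST = {1-3(w=2) 2-8(w=1)}
step 3: add edge 0-4 (w=3); MST = {0-4(w=3) 1-3(w=2) 2-8(w=1)}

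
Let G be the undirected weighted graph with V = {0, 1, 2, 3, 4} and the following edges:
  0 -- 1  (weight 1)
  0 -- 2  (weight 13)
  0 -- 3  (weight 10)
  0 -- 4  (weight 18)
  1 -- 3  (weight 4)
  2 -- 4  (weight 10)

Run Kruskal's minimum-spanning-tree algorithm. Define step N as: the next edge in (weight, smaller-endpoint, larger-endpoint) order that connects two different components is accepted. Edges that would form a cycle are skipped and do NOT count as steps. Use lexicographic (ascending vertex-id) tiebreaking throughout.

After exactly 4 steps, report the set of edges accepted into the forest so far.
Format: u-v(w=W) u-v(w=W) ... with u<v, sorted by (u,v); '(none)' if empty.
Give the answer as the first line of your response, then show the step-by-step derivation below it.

0-1(w=1) 0-2(w=13) 1-3(w=4) 2-4(w=10)

step 1: add edge 0-1 (w=1); MST = {0-1(w=1)}
step 2: add edge 1-3 (w=4); MST = {0-1(w=1) 1-3(w=4)}
step 3: add edge 2-4 (w=10); MST = {0-1(w=1) 1-3(w=4) 2-4(w=10)}
step 4: add edge 0-2 (w=13); MST = {0-1(w=1) 0-2(w=13) 1-3(w=4) 2-4(w=10)}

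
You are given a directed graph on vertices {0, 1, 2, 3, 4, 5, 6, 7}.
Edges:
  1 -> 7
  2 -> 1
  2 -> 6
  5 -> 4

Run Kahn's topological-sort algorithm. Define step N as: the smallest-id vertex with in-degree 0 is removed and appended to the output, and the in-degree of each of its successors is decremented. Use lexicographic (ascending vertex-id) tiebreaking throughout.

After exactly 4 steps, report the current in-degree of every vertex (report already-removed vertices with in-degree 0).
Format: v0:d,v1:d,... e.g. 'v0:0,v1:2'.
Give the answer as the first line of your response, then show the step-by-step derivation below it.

v0:0,v1:0,v2:0,v3:0,v4:1,v5:0,v6:0,v7:0

step 1: output 0; order=[0]; indeg=(0,1,0,0,1,0,1,1)
step 2: output 2; order=[0,2]; indeg=(0,0,0,0,1,0,0,1)
step 3: output 1; order=[0,2,1]; indeg=(0,0,0,0,1,0,0,0)
step 4: output 3; order=[0,2,1,3]; indeg=(0,0,0,0,1,0,0,0)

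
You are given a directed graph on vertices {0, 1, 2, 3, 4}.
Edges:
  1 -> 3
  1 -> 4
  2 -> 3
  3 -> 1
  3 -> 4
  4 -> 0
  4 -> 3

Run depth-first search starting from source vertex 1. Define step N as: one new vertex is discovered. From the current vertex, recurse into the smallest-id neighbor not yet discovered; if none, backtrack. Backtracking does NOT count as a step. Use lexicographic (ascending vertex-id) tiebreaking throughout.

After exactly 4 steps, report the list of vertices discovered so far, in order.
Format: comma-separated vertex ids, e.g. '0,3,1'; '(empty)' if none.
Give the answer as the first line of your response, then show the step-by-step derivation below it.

1,3,4,0

step 1: discover 1; path=1; order=1
step 2: discover 3; path=1>3; order=1,3
step 3: discover 4; path=1>3>4; order=1,3,4
step 4: discover 0; path=1>3>4>0; order=1,3,4,0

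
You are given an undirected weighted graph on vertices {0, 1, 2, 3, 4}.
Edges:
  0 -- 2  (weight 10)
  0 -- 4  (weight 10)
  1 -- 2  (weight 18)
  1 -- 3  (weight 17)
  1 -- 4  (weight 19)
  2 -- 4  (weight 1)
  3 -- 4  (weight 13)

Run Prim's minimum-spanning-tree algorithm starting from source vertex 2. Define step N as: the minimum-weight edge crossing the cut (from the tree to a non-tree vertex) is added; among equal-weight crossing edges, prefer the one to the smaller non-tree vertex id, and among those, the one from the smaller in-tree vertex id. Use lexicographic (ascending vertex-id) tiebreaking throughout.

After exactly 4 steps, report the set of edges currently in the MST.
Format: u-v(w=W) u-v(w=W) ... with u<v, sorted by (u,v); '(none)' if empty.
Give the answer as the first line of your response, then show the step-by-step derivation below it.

0-2(w=10) 1-3(w=17) 2-4(w=1) 3-4(w=13)

step 1: add edge 2-4 (w=1); MST = {2-4(w=1)}
step 2: add edge 0-2 (w=10); MST = {0-2(w=10) 2-4(w=1)}
step 3: add edge 3-4 (w=13); MST = {0-2(w=10) 2-4(w=1) 3-4(w=13)}
step 4: add edge 1-3 (w=17); MST = {0-2(w=10) 1-3(w=17) 2-4(w=1) 3-4(w=13)}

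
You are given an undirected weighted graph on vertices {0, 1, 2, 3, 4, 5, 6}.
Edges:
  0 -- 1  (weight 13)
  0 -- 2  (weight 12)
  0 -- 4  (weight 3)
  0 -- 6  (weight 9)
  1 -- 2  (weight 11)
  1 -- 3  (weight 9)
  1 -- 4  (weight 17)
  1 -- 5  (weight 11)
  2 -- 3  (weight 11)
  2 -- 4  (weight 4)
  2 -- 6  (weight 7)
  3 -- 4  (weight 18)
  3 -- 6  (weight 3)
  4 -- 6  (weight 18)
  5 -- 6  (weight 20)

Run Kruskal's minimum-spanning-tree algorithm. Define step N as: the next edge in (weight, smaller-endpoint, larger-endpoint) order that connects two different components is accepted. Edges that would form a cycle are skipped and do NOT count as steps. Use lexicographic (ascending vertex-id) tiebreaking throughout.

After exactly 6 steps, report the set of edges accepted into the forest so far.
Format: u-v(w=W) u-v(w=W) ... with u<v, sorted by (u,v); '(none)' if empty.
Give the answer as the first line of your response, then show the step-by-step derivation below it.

0-4(w=3) 1-3(w=9) 1-5(w=11) 2-4(w=4) 2-6(w=7) 3-6(w=3)

step 1: add edge 0-4 (w=3); MST = {0-4(w=3)}
step 2: add edge 3-6 (w=3); MST = {0-4(w=3) 3-6(w=3)}
step 3: add edge 2-4 (w=4); MST = {0-4(w=3) 2-4(w=4) 3-6(w=3)}
step 4: add edge 2-6 (w=7); MST = {0-4(w=3) 2-4(w=4) 2-6(w=7) 3-6(w=3)}
step 5: add edge 1-3 (w=9); MST = {0-4(w=3) 1-3(w=9) 2-4(w=4) 2-6(w=7) 3-6(w=3)}
step 6: add edge 1-5 (w=11); MST = {0-4(w=3) 1-3(w=9) 1-5(w=11) 2-4(w=4) 2-6(w=7) 3-6(w=3)}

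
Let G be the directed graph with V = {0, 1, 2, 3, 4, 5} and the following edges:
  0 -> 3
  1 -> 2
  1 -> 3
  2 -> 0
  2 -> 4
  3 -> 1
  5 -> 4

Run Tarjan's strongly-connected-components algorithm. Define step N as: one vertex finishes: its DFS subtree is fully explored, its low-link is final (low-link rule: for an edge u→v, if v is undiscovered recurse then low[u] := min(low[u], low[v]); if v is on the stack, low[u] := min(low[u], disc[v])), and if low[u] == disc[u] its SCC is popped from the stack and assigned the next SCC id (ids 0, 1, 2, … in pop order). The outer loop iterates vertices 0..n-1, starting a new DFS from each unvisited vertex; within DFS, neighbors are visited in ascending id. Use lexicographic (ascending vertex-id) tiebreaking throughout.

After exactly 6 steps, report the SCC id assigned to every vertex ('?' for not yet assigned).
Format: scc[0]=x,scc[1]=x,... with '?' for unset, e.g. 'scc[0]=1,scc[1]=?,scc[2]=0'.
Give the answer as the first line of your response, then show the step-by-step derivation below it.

scc[0]=1,scc[1]=1,scc[2]=1,scc[3]=1,scc[4]=0,scc[5]=2

step 1: low=(low[0]=0,low[1]=2,low[2]=0,low[3]=1,low[4]=4,low[5]=?); scc=(scc[0]=?,scc[1]=?,scc[2]=?,scc[3]=?,scc[4]=0,scc[5]=?)
step 2: low=(low[0]=0,low[1]=2,low[2]=0,low[3]=1,low[4]=4,low[5]=?); scc=(scc[0]=?,scc[1]=?,scc[2]=?,scc[3]=?,scc[4]=0,scc[5]=?)
step 3: low=(low[0]=0,low[1]=0,low[2]=0,low[3]=1,low[4]=4,low[5]=?); scc=(scc[0]=?,scc[1]=?,scc[2]=?,scc[3]=?,scc[4]=0,scc[5]=?)
step 4: low=(low[0]=0,low[1]=0,low[2]=0,low[3]=0,low[4]=4,low[5]=?); scc=(scc[0]=?,scc[1]=?,scc[2]=?,scc[3]=?,scc[4]=0,scc[5]=?)
step 5: low=(low[0]=0,low[1]=0,low[2]=0,low[3]=0,low[4]=4,low[5]=?); scc=(scc[0]=1,scc[1]=1,scc[2]=1,scc[3]=1,scc[4]=0,scc[5]=?)
step 6: low=(low[0]=0,low[1]=0,low[2]=0,low[3]=0,low[4]=4,low[5]=5); scc=(scc[0]=1,scc[1]=1,scc[2]=1,scc[3]=1,scc[4]=0,scc[5]=2)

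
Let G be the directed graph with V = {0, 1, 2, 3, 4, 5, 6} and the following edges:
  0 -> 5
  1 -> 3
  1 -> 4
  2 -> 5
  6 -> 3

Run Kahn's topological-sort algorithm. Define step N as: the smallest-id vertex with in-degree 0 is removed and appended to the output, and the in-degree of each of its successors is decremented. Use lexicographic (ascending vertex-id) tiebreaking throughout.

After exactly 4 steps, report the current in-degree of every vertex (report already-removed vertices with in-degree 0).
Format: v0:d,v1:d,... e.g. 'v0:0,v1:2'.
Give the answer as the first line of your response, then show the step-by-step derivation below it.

v0:0,v1:0,v2:0,v3:1,v4:0,v5:0,v6:0

step 1: output 0; order=[0]; indeg=(0,0,0,2,1,1,0)
step 2: output 1; order=[0,1]; indeg=(0,0,0,1,0,1,0)
step 3: output 2; order=[0,1,2]; indeg=(0,0,0,1,0,0,0)
step 4: output 4; order=[0,1,2,4]; indeg=(0,0,0,1,0,0,0)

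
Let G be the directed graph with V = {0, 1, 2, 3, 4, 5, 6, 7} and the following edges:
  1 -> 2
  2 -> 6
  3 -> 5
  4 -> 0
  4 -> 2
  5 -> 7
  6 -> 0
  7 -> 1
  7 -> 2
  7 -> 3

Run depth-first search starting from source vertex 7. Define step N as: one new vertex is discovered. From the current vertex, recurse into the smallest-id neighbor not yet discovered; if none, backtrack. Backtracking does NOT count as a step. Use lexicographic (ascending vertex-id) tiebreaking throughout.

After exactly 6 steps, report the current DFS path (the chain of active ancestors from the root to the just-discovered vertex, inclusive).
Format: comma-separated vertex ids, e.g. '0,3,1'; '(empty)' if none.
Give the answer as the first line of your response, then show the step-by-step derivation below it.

7,3

step 1: discover 7; path=7; order=7
step 2: discover 1; path=7>1; order=7,1
step 3: discover 2; path=7>1>2; order=7,1,2
step 4: discover 6; path=7>1>2>6; order=7,1,2,6
step 5: discover 0; path=7>1>2>6>0; order=7,1,2,6,0
step 6: discover 3; path=7>3; order=7,1,2,6,0,3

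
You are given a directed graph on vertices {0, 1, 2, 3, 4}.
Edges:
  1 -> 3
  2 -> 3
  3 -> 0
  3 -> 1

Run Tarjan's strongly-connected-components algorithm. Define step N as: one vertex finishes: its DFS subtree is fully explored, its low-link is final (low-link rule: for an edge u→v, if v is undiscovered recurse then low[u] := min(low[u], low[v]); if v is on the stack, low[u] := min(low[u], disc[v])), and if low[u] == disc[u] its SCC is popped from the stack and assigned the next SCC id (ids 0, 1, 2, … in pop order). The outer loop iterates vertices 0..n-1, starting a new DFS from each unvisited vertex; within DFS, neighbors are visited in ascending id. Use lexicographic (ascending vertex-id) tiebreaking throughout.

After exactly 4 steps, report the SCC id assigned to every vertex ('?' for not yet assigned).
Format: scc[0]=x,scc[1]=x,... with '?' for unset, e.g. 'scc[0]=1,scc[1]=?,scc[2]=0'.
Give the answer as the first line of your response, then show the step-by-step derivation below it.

scc[0]=0,scc[1]=1,scc[2]=2,scc[3]=1,scc[4]=?

step 1: low=(low[0]=0,low[1]=?,low[2]=?,low[3]=?,low[4]=?); scc=(scc[0]=0,scc[1]=?,scc[2]=?,scc[3]=?,scc[4]=?)
step 2: low=(low[0]=0,low[1]=1,low[2]=?,low[3]=1,low[4]=?); scc=(scc[0]=0,scc[1]=?,scc[2]=?,scc[3]=?,scc[4]=?)
step 3: low=(low[0]=0,low[1]=1,low[2]=?,low[3]=1,low[4]=?); scc=(scc[0]=0,scc[1]=1,scc[2]=?,scc[3]=1,scc[4]=?)
step 4: low=(low[0]=0,low[1]=1,low[2]=3,low[3]=1,low[4]=?); scc=(scc[0]=0,scc[1]=1,scc[2]=2,scc[3]=1,scc[4]=?)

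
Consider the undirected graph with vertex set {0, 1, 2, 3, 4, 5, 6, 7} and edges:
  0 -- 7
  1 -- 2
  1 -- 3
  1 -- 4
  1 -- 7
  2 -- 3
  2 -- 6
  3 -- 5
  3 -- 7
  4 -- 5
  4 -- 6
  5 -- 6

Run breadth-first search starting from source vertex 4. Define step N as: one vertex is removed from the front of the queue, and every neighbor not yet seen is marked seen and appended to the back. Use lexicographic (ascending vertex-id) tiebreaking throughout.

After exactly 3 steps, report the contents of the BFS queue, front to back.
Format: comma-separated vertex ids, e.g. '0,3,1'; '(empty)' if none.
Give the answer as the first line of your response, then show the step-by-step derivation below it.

6,2,3,7

step 1: dequeue 4; queue=[1,5,6]; order=4
step 2: dequeue 1; queue=[5,6,2,3,7]; order=4,1
step 3: dequeue 5; queue=[6,2,3,7]; order=4,1,5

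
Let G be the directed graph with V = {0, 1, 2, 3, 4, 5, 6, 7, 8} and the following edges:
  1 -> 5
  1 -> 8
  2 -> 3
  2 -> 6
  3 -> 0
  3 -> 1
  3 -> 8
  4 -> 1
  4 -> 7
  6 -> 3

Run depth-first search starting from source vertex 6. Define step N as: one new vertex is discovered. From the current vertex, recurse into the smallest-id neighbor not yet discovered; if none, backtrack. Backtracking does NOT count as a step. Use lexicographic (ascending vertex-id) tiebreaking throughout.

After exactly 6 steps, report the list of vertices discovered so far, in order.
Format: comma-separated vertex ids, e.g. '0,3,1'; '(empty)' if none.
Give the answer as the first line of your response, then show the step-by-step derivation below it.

6,3,0,1,5,8

step 1: discover 6; path=6; order=6
step 2: discover 3; path=6>3; order=6,3
step 3: discover 0; path=6>3>0; order=6,3,0
step 4: discover 1; path=6>3>1; order=6,3,0,1
step 5: discover 5; path=6>3>1>5; order=6,3,0,1,5
step 6: discover 8; path=6>3>1>8; order=6,3,0,1,5,8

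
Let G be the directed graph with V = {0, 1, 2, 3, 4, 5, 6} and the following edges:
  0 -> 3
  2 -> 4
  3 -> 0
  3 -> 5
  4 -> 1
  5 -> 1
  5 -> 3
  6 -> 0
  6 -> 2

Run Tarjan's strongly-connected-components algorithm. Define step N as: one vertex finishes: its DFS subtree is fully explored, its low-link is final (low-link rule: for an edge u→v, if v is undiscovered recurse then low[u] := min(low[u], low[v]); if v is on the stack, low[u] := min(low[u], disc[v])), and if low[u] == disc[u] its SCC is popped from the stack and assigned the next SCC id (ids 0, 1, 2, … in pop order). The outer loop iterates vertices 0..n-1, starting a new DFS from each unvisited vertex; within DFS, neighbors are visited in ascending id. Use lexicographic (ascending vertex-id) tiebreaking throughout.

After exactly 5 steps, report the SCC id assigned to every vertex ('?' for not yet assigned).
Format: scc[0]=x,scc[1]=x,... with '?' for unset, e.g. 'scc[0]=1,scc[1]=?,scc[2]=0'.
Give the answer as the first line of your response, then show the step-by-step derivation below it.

scc[0]=1,scc[1]=0,scc[2]=?,scc[3]=1,scc[4]=2,scc[5]=1,scc[6]=?

step 1: low=(low[0]=0,low[1]=3,low[2]=?,low[3]=0,low[4]=?,low[5]=2,low[6]=?); scc=(scc[0]=?,scc[1]=0,scc[2]=?,scc[3]=?,scc[4]=?,scc[5]=?,scc[6]=?)
step 2: low=(low[0]=0,low[1]=3,low[2]=?,low[3]=0,low[4]=?,low[5]=1,low[6]=?); scc=(scc[0]=?,scc[1]=0,scc[2]=?,scc[3]=?,scc[4]=?,scc[5]=?,scc[6]=?)
step 3: low=(low[0]=0,low[1]=3,low[2]=?,low[3]=0,low[4]=?,low[5]=1,low[6]=?); scc=(scc[0]=?,scc[1]=0,scc[2]=?,scc[3]=?,scc[4]=?,scc[5]=?,scc[6]=?)
step 4: low=(low[0]=0,low[1]=3,low[2]=?,low[3]=0,low[4]=?,low[5]=1,low[6]=?); scc=(scc[0]=1,scc[1]=0,scc[2]=?,scc[3]=1,scc[4]=?,scc[5]=1,scc[6]=?)
step 5: low=(low[0]=0,low[1]=3,low[2]=4,low[3]=0,low[4]=5,low[5]=1,low[6]=?); scc=(scc[0]=1,scc[1]=0,scc[2]=?,scc[3]=1,scc[4]=2,scc[5]=1,scc[6]=?)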